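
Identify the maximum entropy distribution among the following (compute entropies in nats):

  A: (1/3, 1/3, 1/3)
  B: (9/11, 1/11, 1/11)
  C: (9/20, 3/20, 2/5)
A

For a discrete distribution over n outcomes, entropy is maximized by the uniform distribution.

Computing entropies:
H(A) = 1.0986 nats
H(B) = 0.6002 nats
H(C) = 1.0104 nats

The uniform distribution (where all probabilities equal 1/3) achieves the maximum entropy of log_e(3) = 1.0986 nats.

Distribution A has the highest entropy.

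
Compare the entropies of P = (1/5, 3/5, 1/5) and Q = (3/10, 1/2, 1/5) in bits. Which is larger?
Q

Computing entropies in bits:
H(P) = 1.3710
H(Q) = 1.4855

Distribution Q has higher entropy.

Intuition: The distribution closer to uniform (more spread out) has higher entropy.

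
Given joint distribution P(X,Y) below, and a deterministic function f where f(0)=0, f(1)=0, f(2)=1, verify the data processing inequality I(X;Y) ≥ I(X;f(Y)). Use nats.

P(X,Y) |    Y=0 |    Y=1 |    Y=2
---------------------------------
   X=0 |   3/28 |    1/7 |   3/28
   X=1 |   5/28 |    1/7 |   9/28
I(X;Y) = 0.0237, I(X;f(Y)) = 0.0191, inequality holds: 0.0237 ≥ 0.0191

Data Processing Inequality: For any Markov chain X → Y → Z, we have I(X;Y) ≥ I(X;Z).

Here Z = f(Y) is a deterministic function of Y, forming X → Y → Z.

Original I(X;Y) = 0.0237 nats

After applying f:
P(X,Z) where Z=f(Y):
- P(X,Z=0) = P(X,Y=0) + P(X,Y=1)
- P(X,Z=1) = P(X,Y=2)

I(X;Z) = I(X;f(Y)) = 0.0191 nats

Verification: 0.0237 ≥ 0.0191 ✓

Information cannot be created by processing; the function f can only lose information about X.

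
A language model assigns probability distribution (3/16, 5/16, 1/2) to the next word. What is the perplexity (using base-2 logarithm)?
2.7841

Perplexity is 2^H (or exp(H) for natural log).

First, H = -Σ p log p = 1.4772 bits
Perplexity = 2^1.4772 = 2.7841

Interpretation: The model's uncertainty is equivalent to choosing uniformly among 2.8 options.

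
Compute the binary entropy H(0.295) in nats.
0.6066 nats

The binary entropy function is:
H(p) = -p log(p) - (1-p) log(1-p)

H(0.295) = -0.295 × log_e(0.295) - 0.705 × log_e(0.705)
H(0.295) = 0.6066 nats

Note: Binary entropy is maximized at p=0.5 (H=1 bit) and minimized at p=0 or p=1 (H=0).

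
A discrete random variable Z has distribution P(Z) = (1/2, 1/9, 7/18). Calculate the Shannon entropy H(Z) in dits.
0.4161 dits

Shannon entropy is H(X) = -Σ p(x) log p(x).

For P = (1/2, 1/9, 7/18):
H = -1/2 × log_10(1/2) -1/9 × log_10(1/9) -7/18 × log_10(7/18)
H = 0.4161 dits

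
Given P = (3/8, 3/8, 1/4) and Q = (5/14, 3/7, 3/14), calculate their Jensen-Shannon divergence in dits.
0.0007 dits

Jensen-Shannon divergence is:
JSD(P||Q) = 0.5 × D_KL(P||M) + 0.5 × D_KL(Q||M)
where M = 0.5 × (P + Q) is the mixture distribution.

M = 0.5 × (3/8, 3/8, 1/4) + 0.5 × (5/14, 3/7, 3/14) = (0.366071, 0.401786, 0.232143)

D_KL(P||M) = 0.0007 dits
D_KL(Q||M) = 0.0007 dits

JSD(P||Q) = 0.5 × 0.0007 + 0.5 × 0.0007 = 0.0007 dits

Unlike KL divergence, JSD is symmetric and bounded: 0 ≤ JSD ≤ log(2).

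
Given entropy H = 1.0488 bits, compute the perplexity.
2.0688

Perplexity is 2^H (or exp(H) for natural log).

H = 1.0488 bits
Perplexity = 2^1.0488 = 2.0688

Interpretation: The model's uncertainty is equivalent to choosing uniformly among 2.1 options.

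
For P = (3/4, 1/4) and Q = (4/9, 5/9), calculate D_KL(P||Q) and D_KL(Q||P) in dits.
D_KL(P||Q) = 0.0837, D_KL(Q||P) = 0.0917

KL divergence is not symmetric: D_KL(P||Q) ≠ D_KL(Q||P) in general.

D_KL(P||Q) = 0.0837 dits
D_KL(Q||P) = 0.0917 dits

No, they are not equal!

This asymmetry is why KL divergence is not a true distance metric.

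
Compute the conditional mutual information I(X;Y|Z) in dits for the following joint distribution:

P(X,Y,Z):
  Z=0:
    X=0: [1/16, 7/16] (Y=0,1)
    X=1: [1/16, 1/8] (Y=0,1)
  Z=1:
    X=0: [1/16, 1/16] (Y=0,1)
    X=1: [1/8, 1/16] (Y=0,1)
0.0098 dits

Conditional mutual information: I(X;Y|Z) = H(X|Z) + H(Y|Z) - H(X,Y|Z)

H(Z) = 0.2697
H(X,Z) = 0.5360 → H(X|Z) = 0.2663
H(Y,Z) = 0.5026 → H(Y|Z) = 0.2329
H(X,Y,Z) = 0.7591 → H(X,Y|Z) = 0.4894

I(X;Y|Z) = 0.2663 + 0.2329 - 0.4894 = 0.0098 dits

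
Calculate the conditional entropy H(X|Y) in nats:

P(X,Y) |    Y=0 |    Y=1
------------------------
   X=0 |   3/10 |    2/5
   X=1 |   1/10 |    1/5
0.6068 nats

Using the chain rule: H(X|Y) = H(X,Y) - H(Y)

First, compute H(X,Y) = 1.2799 nats

Marginal P(Y) = (2/5, 3/5)
H(Y) = 0.6730 nats

H(X|Y) = H(X,Y) - H(Y) = 1.2799 - 0.6730 = 0.6068 nats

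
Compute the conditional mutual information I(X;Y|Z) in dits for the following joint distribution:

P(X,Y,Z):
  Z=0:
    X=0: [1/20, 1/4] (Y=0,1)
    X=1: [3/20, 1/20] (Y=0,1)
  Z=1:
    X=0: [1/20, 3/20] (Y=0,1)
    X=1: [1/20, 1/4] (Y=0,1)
0.0397 dits

Conditional mutual information: I(X;Y|Z) = H(X|Z) + H(Y|Z) - H(X,Y|Z)

H(Z) = 0.3010
H(X,Z) = 0.5933 → H(X|Z) = 0.2923
H(Y,Z) = 0.5558 → H(Y|Z) = 0.2548
H(X,Y,Z) = 0.8084 → H(X,Y|Z) = 0.5074

I(X;Y|Z) = 0.2923 + 0.2548 - 0.5074 = 0.0397 dits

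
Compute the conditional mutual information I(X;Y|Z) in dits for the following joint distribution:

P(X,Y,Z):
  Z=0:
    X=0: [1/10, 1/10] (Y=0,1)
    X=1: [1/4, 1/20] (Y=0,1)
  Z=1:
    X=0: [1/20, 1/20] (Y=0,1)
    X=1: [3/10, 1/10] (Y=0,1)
0.0186 dits

Conditional mutual information: I(X;Y|Z) = H(X|Z) + H(Y|Z) - H(X,Y|Z)

H(Z) = 0.3010
H(X,Z) = 0.5558 → H(X|Z) = 0.2548
H(Y,Z) = 0.5663 → H(Y|Z) = 0.2653
H(X,Y,Z) = 0.8025 → H(X,Y|Z) = 0.5015

I(X;Y|Z) = 0.2548 + 0.2653 - 0.5015 = 0.0186 dits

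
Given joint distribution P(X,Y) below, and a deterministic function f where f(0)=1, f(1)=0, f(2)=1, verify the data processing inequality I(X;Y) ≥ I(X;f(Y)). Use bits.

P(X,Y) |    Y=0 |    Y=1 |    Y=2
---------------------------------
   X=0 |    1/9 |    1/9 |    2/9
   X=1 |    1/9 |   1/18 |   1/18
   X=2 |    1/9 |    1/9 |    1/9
I(X;Y) = 0.0432, I(X;f(Y)) = 0.0055, inequality holds: 0.0432 ≥ 0.0055

Data Processing Inequality: For any Markov chain X → Y → Z, we have I(X;Y) ≥ I(X;Z).

Here Z = f(Y) is a deterministic function of Y, forming X → Y → Z.

Original I(X;Y) = 0.0432 bits

After applying f:
P(X,Z) where Z=f(Y):
- P(X,Z=0) = P(X,Y=1)
- P(X,Z=1) = P(X,Y=0) + P(X,Y=2)

I(X;Z) = I(X;f(Y)) = 0.0055 bits

Verification: 0.0432 ≥ 0.0055 ✓

Information cannot be created by processing; the function f can only lose information about X.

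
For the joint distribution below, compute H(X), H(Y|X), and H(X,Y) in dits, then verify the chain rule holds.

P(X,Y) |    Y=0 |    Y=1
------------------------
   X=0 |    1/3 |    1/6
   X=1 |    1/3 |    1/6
H(X,Y) = 0.5775, H(X) = 0.3010, H(Y|X) = 0.2764 (all in dits)

Chain rule: H(X,Y) = H(X) + H(Y|X)

Left side — joint entropy directly:
H(X,Y) = -Σ p(x,y) log p(x,y) = 0.5775 dits

Right side — compute H(Y|X) from the conditional distributions:
P(X) = (1/2, 1/2), so H(X) = 0.3010 dits
H(Y|X) = Σ_x P(X=x) · H(Y|X=x):
  P(Y|X=0) = (2/3, 1/3), H(Y|X=0) = 0.2764, weight P(X=0) = 1/2
  P(Y|X=1) = (2/3, 1/3), H(Y|X=1) = 0.2764, weight P(X=1) = 1/2
H(Y|X) = 0.2764 dits

H(X) + H(Y|X) = 0.3010 + 0.2764 = 0.5775 dits

Both sides equal 0.5775 dits. ✓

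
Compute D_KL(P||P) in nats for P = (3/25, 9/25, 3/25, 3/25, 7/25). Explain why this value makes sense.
0.0000 nats

KL divergence satisfies the Gibbs inequality: D_KL(P||Q) ≥ 0 for all distributions P, Q.

D_KL(P||Q) = Σ p(x) log(p(x)/q(x))
Each term is p(x) × log_e(p(x)/p(x)) = p(x) × log_e(1) = 0, so the sum is 0.
D_KL(P||Q) = 0.0000 nats

When P = Q, the KL divergence is exactly 0, as there is no 'divergence' between identical distributions.

This non-negativity is a fundamental property: relative entropy cannot be negative because it measures how different Q is from P.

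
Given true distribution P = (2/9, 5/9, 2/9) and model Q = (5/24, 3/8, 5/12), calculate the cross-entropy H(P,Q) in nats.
1.0880 nats

Cross-entropy: H(P,Q) = -Σ p(x) log q(x)

Alternatively: H(P,Q) = H(P) + D_KL(P||Q)
H(P) = 0.9950 nats
D_KL(P||Q) = 0.0930 nats

H(P,Q) = 0.9950 + 0.0930 = 1.0880 nats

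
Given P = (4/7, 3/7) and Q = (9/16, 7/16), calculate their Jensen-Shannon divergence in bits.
0.0001 bits

Jensen-Shannon divergence is:
JSD(P||Q) = 0.5 × D_KL(P||M) + 0.5 × D_KL(Q||M)
where M = 0.5 × (P + Q) is the mixture distribution.

M = 0.5 × (4/7, 3/7) + 0.5 × (9/16, 7/16) = (0.566964, 0.433036)

D_KL(P||M) = 0.0001 bits
D_KL(Q||M) = 0.0001 bits

JSD(P||Q) = 0.5 × 0.0001 + 0.5 × 0.0001 = 0.0001 bits

Unlike KL divergence, JSD is symmetric and bounded: 0 ≤ JSD ≤ log(2).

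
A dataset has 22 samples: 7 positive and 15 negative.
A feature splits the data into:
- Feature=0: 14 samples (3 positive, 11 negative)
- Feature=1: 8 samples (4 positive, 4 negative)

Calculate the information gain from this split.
0.0617 bits

Information Gain = H(Y) - H(Y|Feature)

Before split:
P(positive) = 7/22 = 0.3182
H(Y) = 0.9024 bits

After split:
Feature=0: H = 0.7496 bits (weight = 14/22)
Feature=1: H = 1.0000 bits (weight = 8/22)
H(Y|Feature) = (14/22)×0.7496 + (8/22)×1.0000 = 0.8407 bits

Information Gain = 0.9024 - 0.8407 = 0.0617 bits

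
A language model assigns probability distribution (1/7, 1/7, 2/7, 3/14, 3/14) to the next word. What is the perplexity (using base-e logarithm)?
4.8264

Perplexity is e^H (or exp(H) for natural log).

First, H = -Σ p log p = 1.5741 nats
Perplexity = e^1.5741 = 4.8264

Interpretation: The model's uncertainty is equivalent to choosing uniformly among 4.8 options.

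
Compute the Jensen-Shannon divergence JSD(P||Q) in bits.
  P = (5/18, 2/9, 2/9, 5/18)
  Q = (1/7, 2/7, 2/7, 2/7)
0.0217 bits

Jensen-Shannon divergence is:
JSD(P||Q) = 0.5 × D_KL(P||M) + 0.5 × D_KL(Q||M)
where M = 0.5 × (P + Q) is the mixture distribution.

M = 0.5 × (5/18, 2/9, 2/9, 5/18) + 0.5 × (1/7, 2/7, 2/7, 2/7) = (0.210317, 0.253968, 0.253968, 0.281746)

D_KL(P||M) = 0.0202 bits
D_KL(Q||M) = 0.0232 bits

JSD(P||Q) = 0.5 × 0.0202 + 0.5 × 0.0232 = 0.0217 bits

Unlike KL divergence, JSD is symmetric and bounded: 0 ≤ JSD ≤ log(2).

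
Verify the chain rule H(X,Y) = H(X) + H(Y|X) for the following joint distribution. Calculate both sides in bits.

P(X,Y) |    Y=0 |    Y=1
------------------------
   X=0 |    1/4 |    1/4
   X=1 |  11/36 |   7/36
H(X,Y) = 1.9820, H(X) = 1.0000, H(Y|X) = 0.9820 (all in bits)

Chain rule: H(X,Y) = H(X) + H(Y|X)

Left side — joint entropy directly:
H(X,Y) = -Σ p(x,y) log p(x,y) = 1.9820 bits

Right side — compute H(Y|X) from the conditional distributions:
P(X) = (1/2, 1/2), so H(X) = 1.0000 bits
H(Y|X) = Σ_x P(X=x) · H(Y|X=x):
  P(Y|X=0) = (1/2, 1/2), H(Y|X=0) = 1.0000, weight P(X=0) = 1/2
  P(Y|X=1) = (11/18, 7/18), H(Y|X=1) = 0.9641, weight P(X=1) = 1/2
H(Y|X) = 0.9820 bits

H(X) + H(Y|X) = 1.0000 + 0.9820 = 1.9820 bits

Both sides equal 1.9820 bits. ✓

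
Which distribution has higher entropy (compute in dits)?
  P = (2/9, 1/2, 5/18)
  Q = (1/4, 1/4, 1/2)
Q

Computing entropies in dits:
H(P) = 0.4502
H(Q) = 0.4515

Distribution Q has higher entropy.

Intuition: The distribution closer to uniform (more spread out) has higher entropy.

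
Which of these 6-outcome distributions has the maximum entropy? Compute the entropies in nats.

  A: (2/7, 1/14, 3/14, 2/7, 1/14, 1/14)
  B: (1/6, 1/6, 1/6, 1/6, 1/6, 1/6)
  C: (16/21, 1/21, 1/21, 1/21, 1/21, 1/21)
B

For a discrete distribution over n outcomes, entropy is maximized by the uniform distribution.

Computing entropies:
H(A) = 1.6115 nats
H(B) = 1.7918 nats
H(C) = 0.9321 nats

The uniform distribution (where all probabilities equal 1/6) achieves the maximum entropy of log_e(6) = 1.7918 nats.

Distribution B has the highest entropy.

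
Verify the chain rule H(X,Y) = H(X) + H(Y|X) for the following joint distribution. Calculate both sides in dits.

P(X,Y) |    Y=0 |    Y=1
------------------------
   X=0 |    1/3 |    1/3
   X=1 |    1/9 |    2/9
H(X,Y) = 0.5693, H(X) = 0.2764, H(Y|X) = 0.2928 (all in dits)

Chain rule: H(X,Y) = H(X) + H(Y|X)

Left side — joint entropy directly:
H(X,Y) = -Σ p(x,y) log p(x,y) = 0.5693 dits

Right side — compute H(Y|X) from the conditional distributions:
P(X) = (2/3, 1/3), so H(X) = 0.2764 dits
H(Y|X) = Σ_x P(X=x) · H(Y|X=x):
  P(Y|X=0) = (1/2, 1/2), H(Y|X=0) = 0.3010, weight P(X=0) = 2/3
  P(Y|X=1) = (1/3, 2/3), H(Y|X=1) = 0.2764, weight P(X=1) = 1/3
H(Y|X) = 0.2928 dits

H(X) + H(Y|X) = 0.2764 + 0.2928 = 0.5693 dits

Both sides equal 0.5693 dits. ✓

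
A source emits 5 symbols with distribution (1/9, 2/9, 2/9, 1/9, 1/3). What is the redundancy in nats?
0.0865 nats

Redundancy measures how far a source is from maximum entropy:
R = H_max - H(X)

Maximum entropy for 5 symbols: H_max = log_e(5) = 1.6094 nats
Actual entropy: H(X) = 1.5230 nats
Redundancy: R = 1.6094 - 1.5230 = 0.0865 nats

This redundancy represents potential for compression: the source could be compressed by 0.0865 nats per symbol.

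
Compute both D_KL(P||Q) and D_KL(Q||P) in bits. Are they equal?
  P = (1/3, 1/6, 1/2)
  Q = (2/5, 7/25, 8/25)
D_KL(P||Q) = 0.1095, D_KL(Q||P) = 0.1087

KL divergence is not symmetric: D_KL(P||Q) ≠ D_KL(Q||P) in general.

D_KL(P||Q) = 0.1095 bits
D_KL(Q||P) = 0.1087 bits

No, they are not equal!

This asymmetry is why KL divergence is not a true distance metric.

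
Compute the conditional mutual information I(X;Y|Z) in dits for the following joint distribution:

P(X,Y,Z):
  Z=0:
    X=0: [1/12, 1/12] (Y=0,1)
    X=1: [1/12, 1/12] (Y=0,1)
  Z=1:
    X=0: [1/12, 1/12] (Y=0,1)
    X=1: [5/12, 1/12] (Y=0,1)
0.0148 dits

Conditional mutual information: I(X;Y|Z) = H(X|Z) + H(Y|Z) - H(X,Y|Z)

H(Z) = 0.2764
H(X,Z) = 0.5396 → H(X|Z) = 0.2632
H(Y,Z) = 0.5396 → H(Y|Z) = 0.2632
H(X,Y,Z) = 0.7879 → H(X,Y|Z) = 0.5115

I(X;Y|Z) = 0.2632 + 0.2632 - 0.5115 = 0.0148 dits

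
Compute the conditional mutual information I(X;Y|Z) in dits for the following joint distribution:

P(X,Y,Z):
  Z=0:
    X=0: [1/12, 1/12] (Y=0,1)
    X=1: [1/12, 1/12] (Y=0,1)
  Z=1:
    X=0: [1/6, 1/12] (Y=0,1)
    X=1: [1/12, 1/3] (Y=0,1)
0.0319 dits

Conditional mutual information: I(X;Y|Z) = H(X|Z) + H(Y|Z) - H(X,Y|Z)

H(Z) = 0.2764
H(X,Z) = 0.5683 → H(X|Z) = 0.2919
H(Y,Z) = 0.5683 → H(Y|Z) = 0.2919
H(X,Y,Z) = 0.8283 → H(X,Y|Z) = 0.5519

I(X;Y|Z) = 0.2919 + 0.2919 - 0.5519 = 0.0319 dits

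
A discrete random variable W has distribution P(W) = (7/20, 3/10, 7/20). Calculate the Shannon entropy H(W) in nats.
1.0961 nats

Shannon entropy is H(X) = -Σ p(x) log p(x).

For P = (7/20, 3/10, 7/20):
H = -7/20 × log_e(7/20) -3/10 × log_e(3/10) -7/20 × log_e(7/20)
H = 1.0961 nats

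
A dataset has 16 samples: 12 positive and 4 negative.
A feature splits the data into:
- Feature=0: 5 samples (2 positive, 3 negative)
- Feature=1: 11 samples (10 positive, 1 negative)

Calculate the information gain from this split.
0.2057 bits

Information Gain = H(Y) - H(Y|Feature)

Before split:
P(positive) = 12/16 = 0.7500
H(Y) = 0.8113 bits

After split:
Feature=0: H = 0.9710 bits (weight = 5/16)
Feature=1: H = 0.4395 bits (weight = 11/16)
H(Y|Feature) = (5/16)×0.9710 + (11/16)×0.4395 = 0.6056 bits

Information Gain = 0.8113 - 0.6056 = 0.2057 bits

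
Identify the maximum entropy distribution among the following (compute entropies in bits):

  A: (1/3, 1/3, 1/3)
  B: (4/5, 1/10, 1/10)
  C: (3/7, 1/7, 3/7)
A

For a discrete distribution over n outcomes, entropy is maximized by the uniform distribution.

Computing entropies:
H(A) = 1.5850 bits
H(B) = 0.9219 bits
H(C) = 1.4488 bits

The uniform distribution (where all probabilities equal 1/3) achieves the maximum entropy of log_2(3) = 1.5850 bits.

Distribution A has the highest entropy.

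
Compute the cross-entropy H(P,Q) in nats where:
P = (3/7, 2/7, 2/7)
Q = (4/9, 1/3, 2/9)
1.0912 nats

Cross-entropy: H(P,Q) = -Σ p(x) log q(x)

Alternatively: H(P,Q) = H(P) + D_KL(P||Q)
H(P) = 1.0790 nats
D_KL(P||Q) = 0.0122 nats

H(P,Q) = 1.0790 + 0.0122 = 1.0912 nats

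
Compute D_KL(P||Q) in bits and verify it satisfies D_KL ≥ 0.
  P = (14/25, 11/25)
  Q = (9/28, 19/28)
0.1735 bits

KL divergence satisfies the Gibbs inequality: D_KL(P||Q) ≥ 0 for all distributions P, Q.

D_KL(P||Q) = Σ p(x) log(p(x)/q(x))
Term by term:
  x=0: 14/25 × log_2[(14/25)/(9/28)] = 0.4485
  x=1: 11/25 × log_2[(11/25)/(19/28)] = -0.2750
D_KL(P||Q) = 0.1735 bits

D_KL(P||Q) = 0.1735 ≥ 0 ✓

This non-negativity is a fundamental property: relative entropy cannot be negative because it measures how different Q is from P.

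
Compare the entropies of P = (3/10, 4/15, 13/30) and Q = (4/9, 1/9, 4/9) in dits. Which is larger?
P

Computing entropies in dits:
H(P) = 0.4673
H(Q) = 0.4191

Distribution P has higher entropy.

Intuition: The distribution closer to uniform (more spread out) has higher entropy.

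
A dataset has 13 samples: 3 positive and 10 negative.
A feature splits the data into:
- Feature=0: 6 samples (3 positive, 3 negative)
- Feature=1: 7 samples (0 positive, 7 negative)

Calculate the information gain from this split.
0.3178 bits

Information Gain = H(Y) - H(Y|Feature)

Before split:
P(positive) = 3/13 = 0.2308
H(Y) = 0.7793 bits

After split:
Feature=0: H = 1.0000 bits (weight = 6/13)
Feature=1: H = 0.0000 bits (weight = 7/13)
H(Y|Feature) = (6/13)×1.0000 + (7/13)×0.0000 = 0.4615 bits

Information Gain = 0.7793 - 0.4615 = 0.3178 bits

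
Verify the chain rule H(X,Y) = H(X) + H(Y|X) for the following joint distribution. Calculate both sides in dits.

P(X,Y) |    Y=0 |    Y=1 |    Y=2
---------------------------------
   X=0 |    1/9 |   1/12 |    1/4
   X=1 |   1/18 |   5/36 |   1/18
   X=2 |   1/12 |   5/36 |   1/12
H(X,Y) = 0.9040, H(X) = 0.4644, H(Y|X) = 0.4396 (all in dits)

Chain rule: H(X,Y) = H(X) + H(Y|X)

Left side — joint entropy directly:
H(X,Y) = -Σ p(x,y) log p(x,y) = 0.9040 dits

Right side — compute H(Y|X) from the conditional distributions:
P(X) = (4/9, 1/4, 11/36), so H(X) = 0.4644 dits
H(Y|X) = Σ_x P(X=x) · H(Y|X=x):
  P(Y|X=0) = (1/4, 3/16, 9/16), H(Y|X=0) = 0.4274, weight P(X=0) = 4/9
  P(Y|X=1) = (2/9, 5/9, 2/9), H(Y|X=1) = 0.4321, weight P(X=1) = 1/4
  P(Y|X=2) = (3/11, 5/11, 3/11), H(Y|X=2) = 0.4634, weight P(X=2) = 11/36
H(Y|X) = 0.4396 dits

H(X) + H(Y|X) = 0.4644 + 0.4396 = 0.9040 dits

Both sides equal 0.9040 dits. ✓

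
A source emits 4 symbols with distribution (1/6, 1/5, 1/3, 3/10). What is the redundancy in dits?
0.0167 dits

Redundancy measures how far a source is from maximum entropy:
R = H_max - H(X)

Maximum entropy for 4 symbols: H_max = log_10(4) = 0.6021 dits
Actual entropy: H(X) = 0.5854 dits
Redundancy: R = 0.6021 - 0.5854 = 0.0167 dits

This redundancy represents potential for compression: the source could be compressed by 0.0167 dits per symbol.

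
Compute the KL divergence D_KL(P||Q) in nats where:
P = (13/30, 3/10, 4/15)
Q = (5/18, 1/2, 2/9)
0.0881 nats

KL divergence: D_KL(P||Q) = Σ p(x) log(p(x)/q(x))

Computing term by term:
  x=0: 13/30 × log_e[(13/30)/(5/18)] = 13/30 × 0.4447 = 0.1927
  x=1: 3/10 × log_e[(3/10)/(1/2)] = 3/10 × -0.5108 = -0.1532
  x=2: 4/15 × log_e[(4/15)/(2/9)] = 4/15 × 0.1823 = 0.0486

D_KL(P||Q) = 0.0881 nats

Note: KL divergence is always non-negative and equals 0 iff P = Q.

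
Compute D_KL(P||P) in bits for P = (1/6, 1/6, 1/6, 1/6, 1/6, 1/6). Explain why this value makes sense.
0.0000 bits

KL divergence satisfies the Gibbs inequality: D_KL(P||Q) ≥ 0 for all distributions P, Q.

D_KL(P||Q) = Σ p(x) log(p(x)/q(x))
Each term is p(x) × log_2(p(x)/p(x)) = p(x) × log_2(1) = 0, so the sum is 0.
D_KL(P||Q) = 0.0000 bits

When P = Q, the KL divergence is exactly 0, as there is no 'divergence' between identical distributions.

This non-negativity is a fundamental property: relative entropy cannot be negative because it measures how different Q is from P.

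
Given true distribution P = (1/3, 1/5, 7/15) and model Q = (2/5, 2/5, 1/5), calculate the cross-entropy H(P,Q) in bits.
1.7886 bits

Cross-entropy: H(P,Q) = -Σ p(x) log q(x)

Alternatively: H(P,Q) = H(P) + D_KL(P||Q)
H(P) = 1.5058 bits
D_KL(P||Q) = 0.2828 bits

H(P,Q) = 1.5058 + 0.2828 = 1.7886 bits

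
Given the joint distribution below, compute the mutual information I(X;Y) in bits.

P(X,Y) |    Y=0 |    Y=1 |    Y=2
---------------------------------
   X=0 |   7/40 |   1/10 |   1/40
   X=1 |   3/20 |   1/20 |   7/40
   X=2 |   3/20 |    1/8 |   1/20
0.1274 bits

Mutual information: I(X;Y) = H(X) + H(Y) - H(X,Y)

Marginals:
P(X) = (3/10, 3/8, 13/40), H(X) = 1.5787 bits
P(Y) = (19/40, 11/40, 1/4), H(Y) = 1.5223 bits

Joint entropy: H(X,Y) = 2.9736 bits

I(X;Y) = 1.5787 + 1.5223 - 2.9736 = 0.1274 bits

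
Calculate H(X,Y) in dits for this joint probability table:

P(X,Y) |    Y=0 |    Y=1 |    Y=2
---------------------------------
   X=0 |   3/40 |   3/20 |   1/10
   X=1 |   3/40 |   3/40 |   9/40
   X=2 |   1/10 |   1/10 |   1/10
0.9225 dits

Joint entropy is H(X,Y) = -Σ_{x,y} p(x,y) log p(x,y).

Summing over all non-zero entries:
H(X,Y) = -[3/40·log_10(3/40) + 3/20·log_10(3/20) + 1/10·log_10(1/10) + 3/40·log_10(3/40) + 3/40·log_10(3/40) + 9/40·log_10(9/40) + 1/10·log_10(1/10) + 1/10·log_10(1/10) + 1/10·log_10(1/10)]
H(X,Y) = 0.9225 dits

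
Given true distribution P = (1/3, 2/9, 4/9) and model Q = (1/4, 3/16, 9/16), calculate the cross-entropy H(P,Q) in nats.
1.0898 nats

Cross-entropy: H(P,Q) = -Σ p(x) log q(x)

Alternatively: H(P,Q) = H(P) + D_KL(P||Q)
H(P) = 1.0609 nats
D_KL(P||Q) = 0.0290 nats

H(P,Q) = 1.0609 + 0.0290 = 1.0898 nats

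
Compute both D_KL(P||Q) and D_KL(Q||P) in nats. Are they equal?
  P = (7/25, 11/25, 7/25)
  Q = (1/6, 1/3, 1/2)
D_KL(P||Q) = 0.1051, D_KL(Q||P) = 0.1109

KL divergence is not symmetric: D_KL(P||Q) ≠ D_KL(Q||P) in general.

D_KL(P||Q) = 0.1051 nats
D_KL(Q||P) = 0.1109 nats

No, they are not equal!

This asymmetry is why KL divergence is not a true distance metric.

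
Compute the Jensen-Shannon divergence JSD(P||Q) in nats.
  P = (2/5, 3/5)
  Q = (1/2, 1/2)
0.0051 nats

Jensen-Shannon divergence is:
JSD(P||Q) = 0.5 × D_KL(P||M) + 0.5 × D_KL(Q||M)
where M = 0.5 × (P + Q) is the mixture distribution.

M = 0.5 × (2/5, 3/5) + 0.5 × (1/2, 1/2) = (9/20, 11/20)

D_KL(P||M) = 0.0051 nats
D_KL(Q||M) = 0.0050 nats

JSD(P||Q) = 0.5 × 0.0051 + 0.5 × 0.0050 = 0.0051 nats

Unlike KL divergence, JSD is symmetric and bounded: 0 ≤ JSD ≤ log(2).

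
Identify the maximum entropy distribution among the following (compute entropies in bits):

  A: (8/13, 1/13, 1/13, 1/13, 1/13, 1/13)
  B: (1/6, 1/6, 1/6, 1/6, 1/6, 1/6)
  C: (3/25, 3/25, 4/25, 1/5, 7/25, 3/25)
B

For a discrete distribution over n outcomes, entropy is maximized by the uniform distribution.

Computing entropies:
H(A) = 1.8543 bits
H(B) = 2.5850 bits
H(C) = 2.5028 bits

The uniform distribution (where all probabilities equal 1/6) achieves the maximum entropy of log_2(6) = 2.5850 bits.

Distribution B has the highest entropy.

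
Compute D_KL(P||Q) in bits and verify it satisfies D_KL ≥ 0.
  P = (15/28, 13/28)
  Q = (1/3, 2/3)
0.1244 bits

KL divergence satisfies the Gibbs inequality: D_KL(P||Q) ≥ 0 for all distributions P, Q.

D_KL(P||Q) = Σ p(x) log(p(x)/q(x))
Term by term:
  x=0: 15/28 × log_2[(15/28)/(1/3)] = 0.3667
  x=1: 13/28 × log_2[(13/28)/(2/3)] = -0.2423
D_KL(P||Q) = 0.1244 bits

D_KL(P||Q) = 0.1244 ≥ 0 ✓

This non-negativity is a fundamental property: relative entropy cannot be negative because it measures how different Q is from P.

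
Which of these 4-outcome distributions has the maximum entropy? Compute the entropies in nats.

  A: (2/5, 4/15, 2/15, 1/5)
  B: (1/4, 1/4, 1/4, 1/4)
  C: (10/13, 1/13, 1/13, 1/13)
B

For a discrete distribution over n outcomes, entropy is maximized by the uniform distribution.

Computing entropies:
H(A) = 1.3095 nats
H(B) = 1.3863 nats
H(C) = 0.7937 nats

The uniform distribution (where all probabilities equal 1/4) achieves the maximum entropy of log_e(4) = 1.3863 nats.

Distribution B has the highest entropy.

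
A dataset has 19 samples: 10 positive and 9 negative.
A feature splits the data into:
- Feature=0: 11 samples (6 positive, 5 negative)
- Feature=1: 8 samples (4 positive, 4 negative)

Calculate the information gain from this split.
0.0015 bits

Information Gain = H(Y) - H(Y|Feature)

Before split:
P(positive) = 10/19 = 0.5263
H(Y) = 0.9980 bits

After split:
Feature=0: H = 0.9940 bits (weight = 11/19)
Feature=1: H = 1.0000 bits (weight = 8/19)
H(Y|Feature) = (11/19)×0.9940 + (8/19)×1.0000 = 0.9965 bits

Information Gain = 0.9980 - 0.9965 = 0.0015 bits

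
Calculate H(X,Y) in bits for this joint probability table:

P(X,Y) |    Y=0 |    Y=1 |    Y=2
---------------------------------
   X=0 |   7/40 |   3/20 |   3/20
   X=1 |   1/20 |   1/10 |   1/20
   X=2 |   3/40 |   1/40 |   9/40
2.9230 bits

Joint entropy is H(X,Y) = -Σ_{x,y} p(x,y) log p(x,y).

Summing over all non-zero entries:
H(X,Y) = -[7/40·log_2(7/40) + 3/20·log_2(3/20) + 3/20·log_2(3/20) + 1/20·log_2(1/20) + 1/10·log_2(1/10) + 1/20·log_2(1/20) + 3/40·log_2(3/40) + 1/40·log_2(1/40) + 9/40·log_2(9/40)]
H(X,Y) = 2.9230 bits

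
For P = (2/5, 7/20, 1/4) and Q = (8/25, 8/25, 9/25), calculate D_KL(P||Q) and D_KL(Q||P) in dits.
D_KL(P||Q) = 0.0128, D_KL(Q||P) = 0.0135

KL divergence is not symmetric: D_KL(P||Q) ≠ D_KL(Q||P) in general.

D_KL(P||Q) = 0.0128 dits
D_KL(Q||P) = 0.0135 dits

No, they are not equal!

This asymmetry is why KL divergence is not a true distance metric.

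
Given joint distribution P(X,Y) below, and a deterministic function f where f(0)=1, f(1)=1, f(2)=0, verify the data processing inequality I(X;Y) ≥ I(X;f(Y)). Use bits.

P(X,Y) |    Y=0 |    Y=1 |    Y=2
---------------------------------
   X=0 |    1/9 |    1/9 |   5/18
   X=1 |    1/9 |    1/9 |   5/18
I(X;Y) = 0.0000, I(X;f(Y)) = 0.0000, inequality holds: 0.0000 ≥ 0.0000

Data Processing Inequality: For any Markov chain X → Y → Z, we have I(X;Y) ≥ I(X;Z).

Here Z = f(Y) is a deterministic function of Y, forming X → Y → Z.

Original I(X;Y) = 0.0000 bits

After applying f:
P(X,Z) where Z=f(Y):
- P(X,Z=0) = P(X,Y=2)
- P(X,Z=1) = P(X,Y=0) + P(X,Y=1)

I(X;Z) = I(X;f(Y)) = 0.0000 bits

Verification: 0.0000 ≥ 0.0000 ✓

Information cannot be created by processing; the function f can only lose information about X.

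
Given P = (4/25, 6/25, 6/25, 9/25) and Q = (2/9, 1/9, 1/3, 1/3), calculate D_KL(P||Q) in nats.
0.0811 nats

KL divergence: D_KL(P||Q) = Σ p(x) log(p(x)/q(x))

Computing term by term:
  x=0: 4/25 × log_e[(4/25)/(2/9)] = 4/25 × -0.3285 = -0.0526
  x=1: 6/25 × log_e[(6/25)/(1/9)] = 6/25 × 0.7701 = 0.1848
  x=2: 6/25 × log_e[(6/25)/(1/3)] = 6/25 × -0.3285 = -0.0788
  x=3: 9/25 × log_e[(9/25)/(1/3)] = 9/25 × 0.0770 = 0.0277

D_KL(P||Q) = 0.0811 nats

Note: KL divergence is always non-negative and equals 0 iff P = Q.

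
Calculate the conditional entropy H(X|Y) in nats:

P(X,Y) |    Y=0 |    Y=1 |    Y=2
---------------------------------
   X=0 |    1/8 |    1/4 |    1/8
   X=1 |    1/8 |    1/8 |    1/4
0.6507 nats

Using the chain rule: H(X|Y) = H(X,Y) - H(Y)

First, compute H(X,Y) = 1.7329 nats

Marginal P(Y) = (1/4, 3/8, 3/8)
H(Y) = 1.0822 nats

H(X|Y) = H(X,Y) - H(Y) = 1.7329 - 1.0822 = 0.6507 nats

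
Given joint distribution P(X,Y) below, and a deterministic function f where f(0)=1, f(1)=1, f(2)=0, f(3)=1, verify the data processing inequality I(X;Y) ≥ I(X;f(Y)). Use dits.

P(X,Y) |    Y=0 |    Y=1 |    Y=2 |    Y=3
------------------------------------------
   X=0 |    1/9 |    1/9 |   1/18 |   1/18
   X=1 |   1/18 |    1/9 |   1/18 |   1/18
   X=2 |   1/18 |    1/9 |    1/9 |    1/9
I(X;Y) = 0.0130, I(X;f(Y)) = 0.0034, inequality holds: 0.0130 ≥ 0.0034

Data Processing Inequality: For any Markov chain X → Y → Z, we have I(X;Y) ≥ I(X;Z).

Here Z = f(Y) is a deterministic function of Y, forming X → Y → Z.

Original I(X;Y) = 0.0130 dits

After applying f:
P(X,Z) where Z=f(Y):
- P(X,Z=0) = P(X,Y=2)
- P(X,Z=1) = P(X,Y=0) + P(X,Y=1) + P(X,Y=3)

I(X;Z) = I(X;f(Y)) = 0.0034 dits

Verification: 0.0130 ≥ 0.0034 ✓

Information cannot be created by processing; the function f can only lose information about X.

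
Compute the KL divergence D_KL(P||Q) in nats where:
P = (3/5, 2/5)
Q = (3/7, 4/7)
0.0592 nats

KL divergence: D_KL(P||Q) = Σ p(x) log(p(x)/q(x))

Computing term by term:
  x=0: 3/5 × log_e[(3/5)/(3/7)] = 3/5 × 0.3365 = 0.2019
  x=1: 2/5 × log_e[(2/5)/(4/7)] = 2/5 × -0.3567 = -0.1427

D_KL(P||Q) = 0.0592 nats

Note: KL divergence is always non-negative and equals 0 iff P = Q.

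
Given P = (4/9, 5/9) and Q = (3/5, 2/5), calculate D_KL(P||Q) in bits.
0.0709 bits

KL divergence: D_KL(P||Q) = Σ p(x) log(p(x)/q(x))

Computing term by term:
  x=0: 4/9 × log_2[(4/9)/(3/5)] = 4/9 × -0.4330 = -0.1924
  x=1: 5/9 × log_2[(5/9)/(2/5)] = 5/9 × 0.4739 = 0.2633

D_KL(P||Q) = 0.0709 bits

Note: KL divergence is always non-negative and equals 0 iff P = Q.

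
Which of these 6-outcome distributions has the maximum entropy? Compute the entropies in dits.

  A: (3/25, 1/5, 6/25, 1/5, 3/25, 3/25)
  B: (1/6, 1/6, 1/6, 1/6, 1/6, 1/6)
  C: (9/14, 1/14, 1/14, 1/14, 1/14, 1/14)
B

For a discrete distribution over n outcomes, entropy is maximized by the uniform distribution.

Computing entropies:
H(A) = 0.7598 dits
H(B) = 0.7782 dits
H(C) = 0.5327 dits

The uniform distribution (where all probabilities equal 1/6) achieves the maximum entropy of log_10(6) = 0.7782 dits.

Distribution B has the highest entropy.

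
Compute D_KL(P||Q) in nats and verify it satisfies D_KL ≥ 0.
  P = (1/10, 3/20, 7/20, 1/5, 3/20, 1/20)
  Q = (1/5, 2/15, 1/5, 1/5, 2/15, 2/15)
0.1128 nats

KL divergence satisfies the Gibbs inequality: D_KL(P||Q) ≥ 0 for all distributions P, Q.

D_KL(P||Q) = Σ p(x) log(p(x)/q(x))
Term by term:
  x=0: 1/10 × log_e[(1/10)/(1/5)] = -0.0693
  x=1: 3/20 × log_e[(3/20)/(2/15)] = 0.0177
  x=2: 7/20 × log_e[(7/20)/(1/5)] = 0.1959
  x=3: 1/5 × log_e[(1/5)/(1/5)] = 0.0000
  x=4: 3/20 × log_e[(3/20)/(2/15)] = 0.0177
  x=5: 1/20 × log_e[(1/20)/(2/15)] = -0.0490
D_KL(P||Q) = 0.1128 nats

D_KL(P||Q) = 0.1128 ≥ 0 ✓

This non-negativity is a fundamental property: relative entropy cannot be negative because it measures how different Q is from P.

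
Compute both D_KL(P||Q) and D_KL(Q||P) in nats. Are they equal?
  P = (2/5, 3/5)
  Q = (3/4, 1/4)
D_KL(P||Q) = 0.2738, D_KL(Q||P) = 0.2526

KL divergence is not symmetric: D_KL(P||Q) ≠ D_KL(Q||P) in general.

D_KL(P||Q) = 0.2738 nats
D_KL(Q||P) = 0.2526 nats

No, they are not equal!

This asymmetry is why KL divergence is not a true distance metric.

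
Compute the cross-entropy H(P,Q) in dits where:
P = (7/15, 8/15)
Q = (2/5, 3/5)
0.3040 dits

Cross-entropy: H(P,Q) = -Σ p(x) log q(x)

Alternatively: H(P,Q) = H(P) + D_KL(P||Q)
H(P) = 0.3001 dits
D_KL(P||Q) = 0.0040 dits

H(P,Q) = 0.3001 + 0.0040 = 0.3040 dits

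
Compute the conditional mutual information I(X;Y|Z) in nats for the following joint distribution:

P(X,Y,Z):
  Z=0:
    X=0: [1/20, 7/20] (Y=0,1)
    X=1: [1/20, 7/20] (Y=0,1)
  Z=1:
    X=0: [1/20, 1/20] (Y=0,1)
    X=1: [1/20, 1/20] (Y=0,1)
0.0000 nats

Conditional mutual information: I(X;Y|Z) = H(X|Z) + H(Y|Z) - H(X,Y|Z)

H(Z) = 0.5004
H(X,Z) = 1.1935 → H(X|Z) = 0.6931
H(Y,Z) = 0.9404 → H(Y|Z) = 0.4400
H(X,Y,Z) = 1.6336 → H(X,Y|Z) = 1.1332

I(X;Y|Z) = 0.6931 + 0.4400 - 1.1332 = 0.0000 nats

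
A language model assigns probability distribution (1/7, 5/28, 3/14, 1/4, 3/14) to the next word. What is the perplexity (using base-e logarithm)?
4.9155

Perplexity is e^H (or exp(H) for natural log).

First, H = -Σ p log p = 1.5924 nats
Perplexity = e^1.5924 = 4.9155

Interpretation: The model's uncertainty is equivalent to choosing uniformly among 4.9 options.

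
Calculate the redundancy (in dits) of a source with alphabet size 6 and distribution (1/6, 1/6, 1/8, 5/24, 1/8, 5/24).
0.0091 dits

Redundancy measures how far a source is from maximum entropy:
R = H_max - H(X)

Maximum entropy for 6 symbols: H_max = log_10(6) = 0.7782 dits
Actual entropy: H(X) = 0.7690 dits
Redundancy: R = 0.7782 - 0.7690 = 0.0091 dits

This redundancy represents potential for compression: the source could be compressed by 0.0091 dits per symbol.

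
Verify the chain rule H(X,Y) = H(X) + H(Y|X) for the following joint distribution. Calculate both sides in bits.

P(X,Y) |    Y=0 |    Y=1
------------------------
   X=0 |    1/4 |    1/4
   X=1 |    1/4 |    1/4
H(X,Y) = 2.0000, H(X) = 1.0000, H(Y|X) = 1.0000 (all in bits)

Chain rule: H(X,Y) = H(X) + H(Y|X)

Left side — joint entropy directly:
H(X,Y) = -Σ p(x,y) log p(x,y) = 2.0000 bits

Right side — compute H(Y|X) from the conditional distributions:
P(X) = (1/2, 1/2), so H(X) = 1.0000 bits
H(Y|X) = Σ_x P(X=x) · H(Y|X=x):
  P(Y|X=0) = (1/2, 1/2), H(Y|X=0) = 1.0000, weight P(X=0) = 1/2
  P(Y|X=1) = (1/2, 1/2), H(Y|X=1) = 1.0000, weight P(X=1) = 1/2
H(Y|X) = 1.0000 bits

H(X) + H(Y|X) = 1.0000 + 1.0000 = 2.0000 bits

Both sides equal 2.0000 bits. ✓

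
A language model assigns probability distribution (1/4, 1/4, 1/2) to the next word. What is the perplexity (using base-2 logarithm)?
2.8284

Perplexity is 2^H (or exp(H) for natural log).

First, H = -Σ p log p = 1.5000 bits
Perplexity = 2^1.5000 = 2.8284

Interpretation: The model's uncertainty is equivalent to choosing uniformly among 2.8 options.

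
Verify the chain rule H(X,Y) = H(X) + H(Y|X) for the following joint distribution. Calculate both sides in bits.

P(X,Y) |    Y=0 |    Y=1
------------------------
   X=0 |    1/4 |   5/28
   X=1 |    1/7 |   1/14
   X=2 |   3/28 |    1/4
H(X,Y) = 2.4621, H(X) = 1.5306, H(Y|X) = 0.9315 (all in bits)

Chain rule: H(X,Y) = H(X) + H(Y|X)

Left side — joint entropy directly:
H(X,Y) = -Σ p(x,y) log p(x,y) = 2.4621 bits

Right side — compute H(Y|X) from the conditional distributions:
P(X) = (3/7, 3/14, 5/14), so H(X) = 1.5306 bits
H(Y|X) = Σ_x P(X=x) · H(Y|X=x):
  P(Y|X=0) = (7/12, 5/12), H(Y|X=0) = 0.9799, weight P(X=0) = 3/7
  P(Y|X=1) = (2/3, 1/3), H(Y|X=1) = 0.9183, weight P(X=1) = 3/14
  P(Y|X=2) = (3/10, 7/10), H(Y|X=2) = 0.8813, weight P(X=2) = 5/14
H(Y|X) = 0.9315 bits

H(X) + H(Y|X) = 1.5306 + 0.9315 = 2.4621 bits

Both sides equal 2.4621 bits. ✓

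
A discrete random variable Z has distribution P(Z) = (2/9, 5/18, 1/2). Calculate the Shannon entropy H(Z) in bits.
1.4955 bits

Shannon entropy is H(X) = -Σ p(x) log p(x).

For P = (2/9, 5/18, 1/2):
H = -2/9 × log_2(2/9) -5/18 × log_2(5/18) -1/2 × log_2(1/2)
H = 1.4955 bits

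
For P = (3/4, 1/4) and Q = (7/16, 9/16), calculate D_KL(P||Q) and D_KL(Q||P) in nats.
D_KL(P||Q) = 0.2015, D_KL(Q||P) = 0.2203

KL divergence is not symmetric: D_KL(P||Q) ≠ D_KL(Q||P) in general.

D_KL(P||Q) = 0.2015 nats
D_KL(Q||P) = 0.2203 nats

No, they are not equal!

This asymmetry is why KL divergence is not a true distance metric.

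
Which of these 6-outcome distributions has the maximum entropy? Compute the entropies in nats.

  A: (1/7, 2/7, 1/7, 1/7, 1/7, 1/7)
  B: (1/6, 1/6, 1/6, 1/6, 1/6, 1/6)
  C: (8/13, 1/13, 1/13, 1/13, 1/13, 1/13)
B

For a discrete distribution over n outcomes, entropy is maximized by the uniform distribution.

Computing entropies:
H(A) = 1.7479 nats
H(B) = 1.7918 nats
H(C) = 1.2853 nats

The uniform distribution (where all probabilities equal 1/6) achieves the maximum entropy of log_e(6) = 1.7918 nats.

Distribution B has the highest entropy.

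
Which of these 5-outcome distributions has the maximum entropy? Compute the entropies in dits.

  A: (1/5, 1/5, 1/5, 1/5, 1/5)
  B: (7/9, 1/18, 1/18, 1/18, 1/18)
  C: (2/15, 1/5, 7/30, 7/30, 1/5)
A

For a discrete distribution over n outcomes, entropy is maximized by the uniform distribution.

Computing entropies:
H(A) = 0.6990 dits
H(B) = 0.3638 dits
H(C) = 0.6912 dits

The uniform distribution (where all probabilities equal 1/5) achieves the maximum entropy of log_10(5) = 0.6990 dits.

Distribution A has the highest entropy.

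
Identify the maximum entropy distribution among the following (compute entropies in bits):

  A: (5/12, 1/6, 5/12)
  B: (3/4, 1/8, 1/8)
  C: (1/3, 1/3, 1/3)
C

For a discrete distribution over n outcomes, entropy is maximized by the uniform distribution.

Computing entropies:
H(A) = 1.4834 bits
H(B) = 1.0613 bits
H(C) = 1.5850 bits

The uniform distribution (where all probabilities equal 1/3) achieves the maximum entropy of log_2(3) = 1.5850 bits.

Distribution C has the highest entropy.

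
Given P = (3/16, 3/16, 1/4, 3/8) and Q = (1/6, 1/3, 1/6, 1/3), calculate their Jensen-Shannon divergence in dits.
0.0067 dits

Jensen-Shannon divergence is:
JSD(P||Q) = 0.5 × D_KL(P||M) + 0.5 × D_KL(Q||M)
where M = 0.5 × (P + Q) is the mixture distribution.

M = 0.5 × (3/16, 3/16, 1/4, 3/8) + 0.5 × (1/6, 1/3, 1/6, 1/3) = (0.177083, 0.260417, 5/24, 0.354167)

D_KL(P||M) = 0.0070 dits
D_KL(Q||M) = 0.0064 dits

JSD(P||Q) = 0.5 × 0.0070 + 0.5 × 0.0064 = 0.0067 dits

Unlike KL divergence, JSD is symmetric and bounded: 0 ≤ JSD ≤ log(2).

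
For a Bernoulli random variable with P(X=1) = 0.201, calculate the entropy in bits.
0.7239 bits

The binary entropy function is:
H(p) = -p log(p) - (1-p) log(1-p)

H(0.201) = -0.201 × log_2(0.201) - 0.799 × log_2(0.799)
H(0.201) = 0.7239 bits

Note: Binary entropy is maximized at p=0.5 (H=1 bit) and minimized at p=0 or p=1 (H=0).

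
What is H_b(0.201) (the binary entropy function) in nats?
0.5018 nats

The binary entropy function is:
H(p) = -p log(p) - (1-p) log(1-p)

H(0.201) = -0.201 × log_e(0.201) - 0.799 × log_e(0.799)
H(0.201) = 0.5018 nats

Note: Binary entropy is maximized at p=0.5 (H=1 bit) and minimized at p=0 or p=1 (H=0).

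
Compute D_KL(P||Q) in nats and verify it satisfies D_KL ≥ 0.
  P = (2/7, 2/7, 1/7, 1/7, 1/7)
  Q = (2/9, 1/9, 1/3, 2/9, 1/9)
0.1934 nats

KL divergence satisfies the Gibbs inequality: D_KL(P||Q) ≥ 0 for all distributions P, Q.

D_KL(P||Q) = Σ p(x) log(p(x)/q(x))
Term by term:
  x=0: 2/7 × log_e[(2/7)/(2/9)] = 0.0718
  x=1: 2/7 × log_e[(2/7)/(1/9)] = 0.2698
  x=2: 1/7 × log_e[(1/7)/(1/3)] = -0.1210
  x=3: 1/7 × log_e[(1/7)/(2/9)] = -0.0631
  x=4: 1/7 × log_e[(1/7)/(1/9)] = 0.0359
D_KL(P||Q) = 0.1934 nats

D_KL(P||Q) = 0.1934 ≥ 0 ✓

This non-negativity is a fundamental property: relative entropy cannot be negative because it measures how different Q is from P.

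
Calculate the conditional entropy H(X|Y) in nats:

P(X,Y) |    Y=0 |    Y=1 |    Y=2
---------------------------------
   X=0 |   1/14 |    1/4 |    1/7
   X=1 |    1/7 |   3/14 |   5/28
0.6776 nats

Using the chain rule: H(X|Y) = H(X,Y) - H(Y)

First, compute H(X,Y) = 1.7288 nats

Marginal P(Y) = (3/14, 13/28, 9/28)
H(Y) = 1.0511 nats

H(X|Y) = H(X,Y) - H(Y) = 1.7288 - 1.0511 = 0.6776 nats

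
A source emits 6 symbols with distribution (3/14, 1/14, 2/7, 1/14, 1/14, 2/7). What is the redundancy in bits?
0.2601 bits

Redundancy measures how far a source is from maximum entropy:
R = H_max - H(X)

Maximum entropy for 6 symbols: H_max = log_2(6) = 2.5850 bits
Actual entropy: H(X) = 2.3249 bits
Redundancy: R = 2.5850 - 2.3249 = 0.2601 bits

This redundancy represents potential for compression: the source could be compressed by 0.2601 bits per symbol.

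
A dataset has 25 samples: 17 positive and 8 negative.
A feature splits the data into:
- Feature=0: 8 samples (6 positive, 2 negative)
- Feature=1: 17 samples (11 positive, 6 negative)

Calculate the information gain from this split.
0.0078 bits

Information Gain = H(Y) - H(Y|Feature)

Before split:
P(positive) = 17/25 = 0.6800
H(Y) = 0.9044 bits

After split:
Feature=0: H = 0.8113 bits (weight = 8/25)
Feature=1: H = 0.9367 bits (weight = 17/25)
H(Y|Feature) = (8/25)×0.8113 + (17/25)×0.9367 = 0.8965 bits

Information Gain = 0.9044 - 0.8965 = 0.0078 bits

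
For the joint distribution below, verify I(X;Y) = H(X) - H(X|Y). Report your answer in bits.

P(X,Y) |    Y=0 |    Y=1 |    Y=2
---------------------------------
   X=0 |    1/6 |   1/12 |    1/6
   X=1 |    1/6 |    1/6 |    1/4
I(X;Y) = 0.0124 bits

Mutual information has multiple equivalent forms:
- I(X;Y) = H(X) - H(X|Y)
- I(X;Y) = H(Y) - H(Y|X)
- I(X;Y) = H(X) + H(Y) - H(X,Y)

Computing all quantities:
H(X) = 0.9799, H(Y) = 1.5546, H(X,Y) = 2.5221
H(X|Y) = 0.9675, H(Y|X) = 1.5422

Verification:
H(X) - H(X|Y) = 0.9799 - 0.9675 = 0.0124
H(Y) - H(Y|X) = 1.5546 - 1.5422 = 0.0124
H(X) + H(Y) - H(X,Y) = 0.9799 + 1.5546 - 2.5221 = 0.0124

All forms give I(X;Y) = 0.0124 bits. ✓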